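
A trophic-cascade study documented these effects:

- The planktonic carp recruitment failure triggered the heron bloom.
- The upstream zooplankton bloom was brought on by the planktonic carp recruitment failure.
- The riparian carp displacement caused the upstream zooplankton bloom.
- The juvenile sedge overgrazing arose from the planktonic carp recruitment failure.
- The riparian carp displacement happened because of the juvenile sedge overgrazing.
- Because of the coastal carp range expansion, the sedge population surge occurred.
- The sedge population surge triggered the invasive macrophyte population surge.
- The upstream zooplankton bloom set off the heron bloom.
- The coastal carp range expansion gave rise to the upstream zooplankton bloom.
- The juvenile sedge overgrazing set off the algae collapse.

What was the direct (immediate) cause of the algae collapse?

Upstream contributors include the planktonic carp recruitment failure, but only the juvenile sedge overgrazing feeds directly into the algae collapse.

the juvenile sedge overgrazing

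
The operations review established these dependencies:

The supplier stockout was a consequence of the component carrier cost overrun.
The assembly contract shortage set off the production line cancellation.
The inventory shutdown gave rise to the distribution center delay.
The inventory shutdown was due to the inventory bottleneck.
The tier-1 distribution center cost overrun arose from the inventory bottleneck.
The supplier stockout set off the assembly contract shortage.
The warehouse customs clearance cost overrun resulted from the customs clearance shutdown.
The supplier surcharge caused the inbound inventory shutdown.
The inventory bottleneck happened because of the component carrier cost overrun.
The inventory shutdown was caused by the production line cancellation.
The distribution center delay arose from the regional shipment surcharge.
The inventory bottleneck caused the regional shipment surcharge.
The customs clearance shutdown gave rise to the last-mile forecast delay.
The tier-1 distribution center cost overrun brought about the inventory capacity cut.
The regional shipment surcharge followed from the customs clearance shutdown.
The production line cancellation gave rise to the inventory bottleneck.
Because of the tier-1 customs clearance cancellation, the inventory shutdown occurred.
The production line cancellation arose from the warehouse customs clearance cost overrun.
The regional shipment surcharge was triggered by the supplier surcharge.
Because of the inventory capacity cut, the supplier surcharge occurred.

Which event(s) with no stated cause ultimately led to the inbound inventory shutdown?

the component carrier cost overrun, the customs clearance shutdown

Tracing upstream from the inbound inventory shutdown: the inbound inventory shutdown ← the supplier surcharge ← the inventory capacity cut ← the tier-1 distribution center cost overrun ← the inventory bottleneck ← the component carrier cost overrun.
A separate upstream branch: the inbound inventory shutdown ← the supplier surcharge ← the inventory capacity cut ← the tier-1 distribution center cost overrun ← the inventory bottleneck ← the production line cancellation ← the warehouse customs clearance cost overrun ← the customs clearance shutdown.
Each of those chain origins has no stated cause.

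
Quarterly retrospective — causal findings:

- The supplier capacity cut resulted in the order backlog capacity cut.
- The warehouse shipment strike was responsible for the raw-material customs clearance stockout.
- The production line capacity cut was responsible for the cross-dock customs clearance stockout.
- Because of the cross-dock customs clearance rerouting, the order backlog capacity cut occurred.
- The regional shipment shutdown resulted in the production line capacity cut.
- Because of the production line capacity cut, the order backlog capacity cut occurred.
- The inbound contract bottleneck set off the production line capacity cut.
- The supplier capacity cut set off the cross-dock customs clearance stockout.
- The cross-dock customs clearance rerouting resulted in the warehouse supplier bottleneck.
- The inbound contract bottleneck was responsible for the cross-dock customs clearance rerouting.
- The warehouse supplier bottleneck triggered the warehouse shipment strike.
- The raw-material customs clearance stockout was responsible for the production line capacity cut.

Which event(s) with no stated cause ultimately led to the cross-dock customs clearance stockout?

Tracing upstream from the cross-dock customs clearance stockout: the cross-dock customs clearance stockout ← the production line capacity cut ← the regional shipment shutdown.
A separate upstream branch: the cross-dock customs clearance stockout ← the production line capacity cut ← the inbound contract bottleneck.
A separate upstream branch: the cross-dock customs clearance stockout ← the supplier capacity cut.
Each of those chain origins has no stated cause.

the inbound contract bottleneck, the regional shipment shutdown, the supplier capacity cut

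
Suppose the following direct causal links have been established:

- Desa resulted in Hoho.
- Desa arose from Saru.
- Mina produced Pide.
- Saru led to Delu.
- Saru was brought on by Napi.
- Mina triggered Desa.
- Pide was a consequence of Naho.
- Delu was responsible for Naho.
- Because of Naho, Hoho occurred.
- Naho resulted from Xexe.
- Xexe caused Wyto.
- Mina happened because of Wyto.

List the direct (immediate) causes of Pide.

Upstream contributors include Napi, Saru, Delu, Xexe, Wyto, but only Mina, Naho feed directly into Pide.

Mina, Naho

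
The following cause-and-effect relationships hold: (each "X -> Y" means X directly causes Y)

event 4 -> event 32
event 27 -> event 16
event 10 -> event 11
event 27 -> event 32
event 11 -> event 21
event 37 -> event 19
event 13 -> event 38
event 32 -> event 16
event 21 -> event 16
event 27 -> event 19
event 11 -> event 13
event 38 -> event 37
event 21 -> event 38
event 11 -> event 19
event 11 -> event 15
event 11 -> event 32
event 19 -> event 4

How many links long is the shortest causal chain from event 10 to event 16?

3

Shortest chain: event 10 → event 11 → event 21 → event 16.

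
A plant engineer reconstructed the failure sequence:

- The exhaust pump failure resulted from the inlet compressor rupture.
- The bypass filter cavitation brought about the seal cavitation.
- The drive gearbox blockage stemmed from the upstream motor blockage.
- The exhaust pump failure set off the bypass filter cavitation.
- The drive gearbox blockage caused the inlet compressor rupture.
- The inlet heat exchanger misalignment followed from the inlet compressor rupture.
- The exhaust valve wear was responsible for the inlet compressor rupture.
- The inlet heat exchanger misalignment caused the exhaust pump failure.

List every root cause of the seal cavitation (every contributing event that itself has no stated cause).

the exhaust valve wear, the upstream motor blockage

Tracing upstream from the seal cavitation: the seal cavitation ← the bypass filter cavitation ← the exhaust pump failure ← the inlet compressor rupture ← the drive gearbox blockage ← the upstream motor blockage.
A separate upstream branch: the seal cavitation ← the bypass filter cavitation ← the exhaust pump failure ← the inlet compressor rupture ← the exhaust valve wear.
Each of those chain origins has no stated cause.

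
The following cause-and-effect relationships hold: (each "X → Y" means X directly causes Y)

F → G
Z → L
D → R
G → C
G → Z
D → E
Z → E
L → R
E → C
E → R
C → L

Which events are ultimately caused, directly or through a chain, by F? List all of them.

C, E, G, L, R, Z

Direct effects: G.
2 steps out: Z, C.
3 steps out: E, L.
4 steps out: R.
Not reachable from it: D.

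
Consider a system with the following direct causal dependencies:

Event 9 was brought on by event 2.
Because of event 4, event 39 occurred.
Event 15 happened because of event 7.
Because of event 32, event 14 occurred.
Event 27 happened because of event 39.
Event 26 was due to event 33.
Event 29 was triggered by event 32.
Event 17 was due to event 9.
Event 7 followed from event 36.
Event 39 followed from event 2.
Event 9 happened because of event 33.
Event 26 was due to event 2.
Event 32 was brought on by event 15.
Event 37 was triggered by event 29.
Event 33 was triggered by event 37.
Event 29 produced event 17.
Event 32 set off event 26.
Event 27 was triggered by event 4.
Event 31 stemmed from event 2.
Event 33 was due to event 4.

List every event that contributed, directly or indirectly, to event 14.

event 15, event 32, event 36, event 7

Immediate cause of event 14: event 32.
Further upstream: event 36, event 7, event 15.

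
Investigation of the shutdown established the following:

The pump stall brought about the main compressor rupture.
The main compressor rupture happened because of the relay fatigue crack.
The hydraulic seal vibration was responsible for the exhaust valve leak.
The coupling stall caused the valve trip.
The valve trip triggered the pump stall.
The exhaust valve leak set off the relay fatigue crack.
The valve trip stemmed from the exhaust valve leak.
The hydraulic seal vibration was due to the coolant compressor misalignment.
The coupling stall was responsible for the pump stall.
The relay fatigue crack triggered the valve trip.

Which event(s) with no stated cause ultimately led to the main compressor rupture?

Tracing upstream from the main compressor rupture: the main compressor rupture ← the relay fatigue crack ← the exhaust valve leak ← the hydraulic seal vibration ← the coolant compressor misalignment.
A separate upstream branch: the main compressor rupture ← the pump stall ← the coupling stall.
Each of those chain origins has no stated cause.

the coolant compressor misalignment, the coupling stall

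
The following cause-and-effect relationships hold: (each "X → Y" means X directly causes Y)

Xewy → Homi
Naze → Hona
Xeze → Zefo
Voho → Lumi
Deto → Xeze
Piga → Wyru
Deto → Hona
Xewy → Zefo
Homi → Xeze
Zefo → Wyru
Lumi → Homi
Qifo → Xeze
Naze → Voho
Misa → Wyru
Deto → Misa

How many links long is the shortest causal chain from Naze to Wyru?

6

Shortest chain: Naze → Voho → Lumi → Homi → Xeze → Zefo → Wyru.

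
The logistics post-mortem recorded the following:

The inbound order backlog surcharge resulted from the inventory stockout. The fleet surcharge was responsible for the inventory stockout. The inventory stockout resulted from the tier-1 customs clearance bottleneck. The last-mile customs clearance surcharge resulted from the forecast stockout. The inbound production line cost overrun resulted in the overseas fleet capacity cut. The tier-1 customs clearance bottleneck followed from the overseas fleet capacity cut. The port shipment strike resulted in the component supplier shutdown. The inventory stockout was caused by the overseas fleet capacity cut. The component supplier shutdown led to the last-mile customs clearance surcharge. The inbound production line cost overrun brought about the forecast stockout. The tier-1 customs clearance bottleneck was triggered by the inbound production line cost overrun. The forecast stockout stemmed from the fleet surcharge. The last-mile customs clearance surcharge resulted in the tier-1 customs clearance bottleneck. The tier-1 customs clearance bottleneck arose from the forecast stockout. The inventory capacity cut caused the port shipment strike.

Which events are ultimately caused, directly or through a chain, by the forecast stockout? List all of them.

Direct effects: the last-mile customs clearance surcharge, the tier-1 customs clearance bottleneck.
2 steps out: the inventory stockout.
3 steps out: the inbound order backlog surcharge.
Not reachable from it: the inventory capacity cut, the inbound production line cost overrun, the port shipment strike, the fleet surcharge, the component supplier shutdown, the overseas fleet capacity cut.

the inbound order backlog surcharge, the inventory stockout, the last-mile customs clearance surcharge, the tier-1 customs clearance bottleneck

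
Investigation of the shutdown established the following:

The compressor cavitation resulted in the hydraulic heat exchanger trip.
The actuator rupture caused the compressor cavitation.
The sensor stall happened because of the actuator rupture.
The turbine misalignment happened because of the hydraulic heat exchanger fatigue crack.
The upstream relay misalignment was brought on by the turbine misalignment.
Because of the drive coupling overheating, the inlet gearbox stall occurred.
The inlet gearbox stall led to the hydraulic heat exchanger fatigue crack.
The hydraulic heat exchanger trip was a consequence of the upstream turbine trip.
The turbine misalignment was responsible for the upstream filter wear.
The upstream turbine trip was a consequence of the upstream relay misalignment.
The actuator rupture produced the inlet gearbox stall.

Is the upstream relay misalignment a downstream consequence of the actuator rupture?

Yes

There is a causal chain: the actuator rupture → the inlet gearbox stall → the hydraulic heat exchanger fatigue crack → the turbine misalignment → the upstream relay misalignment.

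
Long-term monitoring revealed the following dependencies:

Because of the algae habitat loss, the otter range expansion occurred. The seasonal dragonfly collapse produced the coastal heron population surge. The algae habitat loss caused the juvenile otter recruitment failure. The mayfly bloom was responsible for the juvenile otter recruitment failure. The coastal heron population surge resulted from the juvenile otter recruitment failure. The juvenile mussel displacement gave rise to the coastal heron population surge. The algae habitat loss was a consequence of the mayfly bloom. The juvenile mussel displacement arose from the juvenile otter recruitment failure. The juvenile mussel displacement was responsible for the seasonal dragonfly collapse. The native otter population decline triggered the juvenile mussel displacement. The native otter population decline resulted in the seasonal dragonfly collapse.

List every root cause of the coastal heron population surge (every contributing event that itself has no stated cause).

Tracing upstream from the coastal heron population surge: the coastal heron population surge ← the juvenile otter recruitment failure ← the mayfly bloom.
A separate upstream branch: the coastal heron population surge ← the juvenile mussel displacement ← the native otter population decline.
Each of those chain origins has no stated cause.

the mayfly bloom, the native otter population decline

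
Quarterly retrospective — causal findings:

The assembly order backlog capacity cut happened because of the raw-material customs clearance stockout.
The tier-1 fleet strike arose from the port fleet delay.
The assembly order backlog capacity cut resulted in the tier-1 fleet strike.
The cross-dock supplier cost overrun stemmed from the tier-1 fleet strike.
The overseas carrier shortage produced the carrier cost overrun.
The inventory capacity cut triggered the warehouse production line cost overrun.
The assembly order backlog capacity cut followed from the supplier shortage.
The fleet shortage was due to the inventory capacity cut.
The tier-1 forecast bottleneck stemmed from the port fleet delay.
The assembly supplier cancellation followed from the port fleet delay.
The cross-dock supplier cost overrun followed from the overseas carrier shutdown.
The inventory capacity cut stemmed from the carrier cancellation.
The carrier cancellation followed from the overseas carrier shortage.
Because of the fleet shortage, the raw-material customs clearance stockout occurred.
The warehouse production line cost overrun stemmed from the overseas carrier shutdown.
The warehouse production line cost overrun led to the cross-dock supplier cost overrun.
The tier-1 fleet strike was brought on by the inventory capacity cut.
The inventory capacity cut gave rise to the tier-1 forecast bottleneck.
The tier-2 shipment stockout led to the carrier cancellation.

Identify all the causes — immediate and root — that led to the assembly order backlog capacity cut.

the carrier cancellation, the fleet shortage, the inventory capacity cut, the overseas carrier shortage, the raw-material customs clearance stockout, the supplier shortage, the tier-2 shipment stockout

Immediate causes of the assembly order backlog capacity cut: the supplier shortage, the raw-material customs clearance stockout.
Further upstream: the tier-2 shipment stockout, the overseas carrier shortage, the carrier cancellation, the inventory capacity cut, the fleet shortage.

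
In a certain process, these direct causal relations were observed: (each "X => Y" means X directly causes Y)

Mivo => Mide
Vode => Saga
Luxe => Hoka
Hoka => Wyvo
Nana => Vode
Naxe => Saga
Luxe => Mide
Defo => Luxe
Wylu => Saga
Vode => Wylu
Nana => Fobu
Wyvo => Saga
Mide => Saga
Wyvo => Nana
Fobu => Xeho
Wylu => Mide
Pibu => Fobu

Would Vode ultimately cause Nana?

No

Vode leads to Wylu, Mide, Saga; Nana is not among them.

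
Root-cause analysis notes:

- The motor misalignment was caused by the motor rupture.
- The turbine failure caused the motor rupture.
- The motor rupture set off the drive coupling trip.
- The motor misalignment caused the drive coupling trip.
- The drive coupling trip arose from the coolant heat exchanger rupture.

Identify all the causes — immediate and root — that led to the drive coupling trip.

the coolant heat exchanger rupture, the motor misalignment, the motor rupture, the turbine failure

Immediate causes of the drive coupling trip: the coolant heat exchanger rupture, the motor rupture, the motor misalignment.
Further upstream: the turbine failure.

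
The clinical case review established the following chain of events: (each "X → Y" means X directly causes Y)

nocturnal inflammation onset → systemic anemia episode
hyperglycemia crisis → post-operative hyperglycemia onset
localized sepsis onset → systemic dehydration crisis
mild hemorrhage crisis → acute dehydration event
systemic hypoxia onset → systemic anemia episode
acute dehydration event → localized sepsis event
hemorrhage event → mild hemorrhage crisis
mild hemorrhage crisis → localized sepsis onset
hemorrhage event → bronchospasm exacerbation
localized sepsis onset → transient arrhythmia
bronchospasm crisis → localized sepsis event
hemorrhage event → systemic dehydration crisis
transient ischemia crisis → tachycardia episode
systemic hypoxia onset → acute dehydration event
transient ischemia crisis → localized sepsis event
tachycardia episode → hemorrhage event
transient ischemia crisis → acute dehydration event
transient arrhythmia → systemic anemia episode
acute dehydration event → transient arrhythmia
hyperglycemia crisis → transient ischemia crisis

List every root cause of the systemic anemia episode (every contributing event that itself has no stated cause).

Tracing upstream from the systemic anemia episode: the systemic anemia episode ← the transient arrhythmia ← the acute dehydration event ← the transient ischemia crisis ← the hyperglycemia crisis.
A separate upstream branch: the systemic anemia episode ← the nocturnal inflammation onset.
A separate upstream branch: the systemic anemia episode ← the systemic hypoxia onset.
Each of those chain origins has no stated cause.

the hyperglycemia crisis, the nocturnal inflammation onset, the systemic hypoxia onset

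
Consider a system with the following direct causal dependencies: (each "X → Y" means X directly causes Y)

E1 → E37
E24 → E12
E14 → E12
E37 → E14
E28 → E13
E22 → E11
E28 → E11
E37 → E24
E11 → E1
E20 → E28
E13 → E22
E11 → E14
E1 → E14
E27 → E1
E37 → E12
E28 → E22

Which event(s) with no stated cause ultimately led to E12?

Tracing upstream from E12: E12 ← E14 ← E11 ← E28 ← E20.
A separate upstream branch: E12 ← E37 ← E1 ← E27.
Each of those chain origins has no stated cause.

E20, E27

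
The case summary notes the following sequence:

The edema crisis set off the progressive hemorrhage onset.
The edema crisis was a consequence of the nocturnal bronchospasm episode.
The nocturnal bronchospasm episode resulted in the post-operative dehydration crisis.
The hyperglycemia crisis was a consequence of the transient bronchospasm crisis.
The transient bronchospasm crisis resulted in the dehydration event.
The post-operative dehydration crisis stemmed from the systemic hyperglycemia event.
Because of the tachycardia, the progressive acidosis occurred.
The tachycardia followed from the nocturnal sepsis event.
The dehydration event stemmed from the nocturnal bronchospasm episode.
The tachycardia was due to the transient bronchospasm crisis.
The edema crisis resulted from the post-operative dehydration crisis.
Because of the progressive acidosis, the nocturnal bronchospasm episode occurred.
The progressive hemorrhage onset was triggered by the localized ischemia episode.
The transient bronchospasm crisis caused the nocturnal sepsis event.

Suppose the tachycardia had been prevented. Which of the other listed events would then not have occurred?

Downstream of the tachycardia: the progressive acidosis, the nocturnal bronchospasm episode, the dehydration event, the post-operative dehydration crisis, the edema crisis, the progressive hemorrhage onset.
Of those, still caused via another path: the dehydration event, the post-operative dehydration crisis, the edema crisis, the progressive hemorrhage onset.
The remainder have no surviving cause.

the nocturnal bronchospasm episode, the progressive acidosis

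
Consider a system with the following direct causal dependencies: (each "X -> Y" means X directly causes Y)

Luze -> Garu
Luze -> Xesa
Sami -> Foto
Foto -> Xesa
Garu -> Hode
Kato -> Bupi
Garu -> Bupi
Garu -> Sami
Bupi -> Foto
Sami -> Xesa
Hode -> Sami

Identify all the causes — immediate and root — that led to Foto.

Bupi, Garu, Hode, Kato, Luze, Sami

Immediate causes of Foto: Sami, Bupi.
Further upstream: Luze, Garu, Hode, Kato.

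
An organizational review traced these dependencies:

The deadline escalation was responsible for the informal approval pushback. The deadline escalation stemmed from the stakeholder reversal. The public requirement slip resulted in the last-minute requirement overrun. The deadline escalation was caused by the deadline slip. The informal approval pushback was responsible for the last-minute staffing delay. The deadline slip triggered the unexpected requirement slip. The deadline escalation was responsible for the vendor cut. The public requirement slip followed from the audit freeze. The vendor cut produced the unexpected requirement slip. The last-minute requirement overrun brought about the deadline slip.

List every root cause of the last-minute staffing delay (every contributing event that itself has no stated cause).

the audit freeze, the stakeholder reversal

Tracing upstream from the last-minute staffing delay: the last-minute staffing delay ← the informal approval pushback ← the deadline escalation ← the deadline slip ← the last-minute requirement overrun ← the public requirement slip ← the audit freeze.
A separate upstream branch: the last-minute staffing delay ← the informal approval pushback ← the deadline escalation ← the stakeholder reversal.
Each of those chain origins has no stated cause.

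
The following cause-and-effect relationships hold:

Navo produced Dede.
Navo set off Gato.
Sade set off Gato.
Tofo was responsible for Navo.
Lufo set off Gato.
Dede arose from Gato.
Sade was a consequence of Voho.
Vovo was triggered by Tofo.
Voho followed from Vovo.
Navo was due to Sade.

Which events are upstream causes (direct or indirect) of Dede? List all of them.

Gato, Lufo, Navo, Sade, Tofo, Voho, Vovo

Immediate causes of Dede: Navo, Gato.
Further upstream: Lufo, Tofo, Vovo, Voho, Sade.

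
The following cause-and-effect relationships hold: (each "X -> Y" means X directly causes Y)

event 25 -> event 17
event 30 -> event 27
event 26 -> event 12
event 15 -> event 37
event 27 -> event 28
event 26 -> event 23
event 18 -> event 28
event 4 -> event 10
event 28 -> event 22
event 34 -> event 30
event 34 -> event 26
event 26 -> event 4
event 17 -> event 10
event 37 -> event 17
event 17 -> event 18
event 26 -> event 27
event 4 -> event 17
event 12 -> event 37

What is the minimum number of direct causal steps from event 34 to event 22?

4

Shortest chain: event 34 → event 30 → event 27 → event 28 → event 22.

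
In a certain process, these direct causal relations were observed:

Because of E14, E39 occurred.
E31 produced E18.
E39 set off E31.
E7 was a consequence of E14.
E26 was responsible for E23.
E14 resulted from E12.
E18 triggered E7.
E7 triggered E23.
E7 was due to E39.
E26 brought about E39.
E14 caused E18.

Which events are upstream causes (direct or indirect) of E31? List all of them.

E12, E14, E26, E39

Immediate cause of E31: E39.
Further upstream: E12, E14, E26.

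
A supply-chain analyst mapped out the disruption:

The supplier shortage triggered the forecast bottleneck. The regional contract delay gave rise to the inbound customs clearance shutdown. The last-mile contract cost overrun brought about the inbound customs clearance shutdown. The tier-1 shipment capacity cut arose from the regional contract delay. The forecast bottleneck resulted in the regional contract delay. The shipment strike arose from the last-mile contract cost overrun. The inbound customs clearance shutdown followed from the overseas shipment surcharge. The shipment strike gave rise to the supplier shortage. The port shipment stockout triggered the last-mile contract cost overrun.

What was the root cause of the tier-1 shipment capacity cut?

the port shipment stockout

Tracing upstream from the tier-1 shipment capacity cut: the tier-1 shipment capacity cut ← the regional contract delay ← the forecast bottleneck ← the supplier shortage ← the shipment strike ← the last-mile contract cost overrun ← the port shipment stockout.
The port shipment stockout has no stated cause, so it is the root.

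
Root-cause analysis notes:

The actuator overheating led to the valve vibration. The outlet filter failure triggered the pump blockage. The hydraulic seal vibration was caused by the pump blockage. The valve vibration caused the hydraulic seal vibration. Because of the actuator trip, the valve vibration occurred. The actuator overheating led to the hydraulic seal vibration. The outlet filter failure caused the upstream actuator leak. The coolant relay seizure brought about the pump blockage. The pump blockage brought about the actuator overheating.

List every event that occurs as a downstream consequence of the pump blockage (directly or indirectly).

Direct effects: the actuator overheating, the hydraulic seal vibration.
2 steps out: the valve vibration.
Not reachable from it: the coolant relay seizure, the outlet filter failure, the actuator trip, the upstream actuator leak.

the actuator overheating, the hydraulic seal vibration, the valve vibration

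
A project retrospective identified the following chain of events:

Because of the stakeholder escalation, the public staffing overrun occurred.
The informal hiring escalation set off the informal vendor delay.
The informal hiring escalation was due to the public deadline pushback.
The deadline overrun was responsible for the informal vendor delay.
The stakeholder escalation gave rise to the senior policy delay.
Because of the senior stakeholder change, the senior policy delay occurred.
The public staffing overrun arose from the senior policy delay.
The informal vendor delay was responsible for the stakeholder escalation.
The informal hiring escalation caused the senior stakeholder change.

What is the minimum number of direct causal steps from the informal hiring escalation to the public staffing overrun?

3

Shortest chain: the informal hiring escalation → the informal vendor delay → the stakeholder escalation → the public staffing overrun.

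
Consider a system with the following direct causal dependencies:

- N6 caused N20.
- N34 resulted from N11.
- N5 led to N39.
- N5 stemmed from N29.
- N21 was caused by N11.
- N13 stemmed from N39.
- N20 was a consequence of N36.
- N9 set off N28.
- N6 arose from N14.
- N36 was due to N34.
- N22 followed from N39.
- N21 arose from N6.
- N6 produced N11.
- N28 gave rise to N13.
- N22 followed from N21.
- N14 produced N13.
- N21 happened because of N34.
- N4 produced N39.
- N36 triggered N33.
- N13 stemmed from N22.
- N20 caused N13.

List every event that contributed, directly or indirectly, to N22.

N11, N14, N21, N29, N34, N39, N4, N5, N6

Immediate causes of N22: N21, N39.
Further upstream: N29, N14, N6, N11, N34, N5, N4.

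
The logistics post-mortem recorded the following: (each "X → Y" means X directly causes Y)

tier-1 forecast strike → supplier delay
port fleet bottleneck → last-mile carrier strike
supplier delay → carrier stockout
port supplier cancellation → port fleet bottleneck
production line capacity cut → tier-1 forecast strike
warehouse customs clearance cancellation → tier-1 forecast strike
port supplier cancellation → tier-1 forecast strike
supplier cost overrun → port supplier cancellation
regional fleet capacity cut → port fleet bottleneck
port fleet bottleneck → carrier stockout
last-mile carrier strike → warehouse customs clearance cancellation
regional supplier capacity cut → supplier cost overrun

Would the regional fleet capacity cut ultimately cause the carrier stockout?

Yes

There is a causal chain: the regional fleet capacity cut → the port fleet bottleneck → the carrier stockout.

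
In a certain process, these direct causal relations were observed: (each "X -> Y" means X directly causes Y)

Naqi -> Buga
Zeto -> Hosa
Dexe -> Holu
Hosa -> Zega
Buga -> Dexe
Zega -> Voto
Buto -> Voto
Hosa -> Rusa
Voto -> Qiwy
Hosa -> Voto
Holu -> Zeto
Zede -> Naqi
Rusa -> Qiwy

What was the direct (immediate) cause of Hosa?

Upstream contributors include Zede, Naqi, Buga, Dexe, Holu, but only Zeto feeds directly into Hosa.

Zeto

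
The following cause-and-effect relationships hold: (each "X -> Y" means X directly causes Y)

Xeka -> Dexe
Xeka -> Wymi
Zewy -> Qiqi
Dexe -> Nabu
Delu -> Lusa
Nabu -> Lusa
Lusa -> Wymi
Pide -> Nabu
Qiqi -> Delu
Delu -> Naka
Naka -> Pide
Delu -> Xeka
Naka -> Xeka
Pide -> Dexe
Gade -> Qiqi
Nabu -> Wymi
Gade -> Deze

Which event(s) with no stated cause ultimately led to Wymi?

Gade, Zewy

Tracing upstream from Wymi: Wymi ← Xeka ← Delu ← Qiqi ← Gade.
A separate upstream branch: Wymi ← Xeka ← Delu ← Qiqi ← Zewy.
Each of those chain origins has no stated cause.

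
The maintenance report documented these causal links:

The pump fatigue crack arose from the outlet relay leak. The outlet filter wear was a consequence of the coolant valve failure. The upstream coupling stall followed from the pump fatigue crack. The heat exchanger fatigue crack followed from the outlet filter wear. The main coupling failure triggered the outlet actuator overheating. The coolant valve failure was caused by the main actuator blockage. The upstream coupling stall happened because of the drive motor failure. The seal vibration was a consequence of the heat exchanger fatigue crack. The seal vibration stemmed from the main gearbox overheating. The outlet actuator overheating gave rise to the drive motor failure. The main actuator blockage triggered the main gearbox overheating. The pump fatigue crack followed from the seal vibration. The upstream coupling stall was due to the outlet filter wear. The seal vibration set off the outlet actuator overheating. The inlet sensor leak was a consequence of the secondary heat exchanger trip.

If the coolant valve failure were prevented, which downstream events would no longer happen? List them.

Downstream of the coolant valve failure: the outlet filter wear, the heat exchanger fatigue crack, the seal vibration, the outlet actuator overheating, the drive motor failure, the pump fatigue crack, the upstream coupling stall.
Of those, still caused via another path: the seal vibration, the outlet actuator overheating, the drive motor failure, the pump fatigue crack, the upstream coupling stall.
The remainder have no surviving cause.

the heat exchanger fatigue crack, the outlet filter wear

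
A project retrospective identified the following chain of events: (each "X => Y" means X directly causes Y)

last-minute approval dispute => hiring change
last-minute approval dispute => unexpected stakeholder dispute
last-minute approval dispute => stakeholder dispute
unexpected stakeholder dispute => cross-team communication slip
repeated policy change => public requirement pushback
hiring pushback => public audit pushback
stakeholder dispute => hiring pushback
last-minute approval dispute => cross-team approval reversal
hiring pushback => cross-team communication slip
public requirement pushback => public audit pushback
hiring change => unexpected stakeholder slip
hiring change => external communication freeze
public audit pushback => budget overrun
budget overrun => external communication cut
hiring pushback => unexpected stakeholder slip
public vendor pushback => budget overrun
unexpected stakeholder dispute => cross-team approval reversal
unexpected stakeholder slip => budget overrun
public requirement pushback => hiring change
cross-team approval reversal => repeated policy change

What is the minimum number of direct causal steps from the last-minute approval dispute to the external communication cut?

4

Shortest chain: the last-minute approval dispute → the hiring change → the unexpected stakeholder slip → the budget overrun → the external communication cut.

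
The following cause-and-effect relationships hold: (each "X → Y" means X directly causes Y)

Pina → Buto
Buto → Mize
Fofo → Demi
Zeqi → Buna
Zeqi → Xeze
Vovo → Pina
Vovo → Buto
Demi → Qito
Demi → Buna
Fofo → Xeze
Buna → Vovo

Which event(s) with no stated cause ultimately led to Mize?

Tracing upstream from Mize: Mize ← Buto ← Vovo ← Buna ← Demi ← Fofo.
A separate upstream branch: Mize ← Buto ← Vovo ← Buna ← Zeqi.
Each of those chain origins has no stated cause.

Fofo, Zeqi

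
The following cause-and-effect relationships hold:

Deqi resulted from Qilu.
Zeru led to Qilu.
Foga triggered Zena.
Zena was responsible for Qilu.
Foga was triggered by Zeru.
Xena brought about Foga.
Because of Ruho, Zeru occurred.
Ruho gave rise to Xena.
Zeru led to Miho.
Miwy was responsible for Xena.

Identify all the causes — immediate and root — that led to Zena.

Immediate cause of Zena: Foga.
Further upstream: Ruho, Miwy, Xena, Zeru.

Foga, Miwy, Ruho, Xena, Zeru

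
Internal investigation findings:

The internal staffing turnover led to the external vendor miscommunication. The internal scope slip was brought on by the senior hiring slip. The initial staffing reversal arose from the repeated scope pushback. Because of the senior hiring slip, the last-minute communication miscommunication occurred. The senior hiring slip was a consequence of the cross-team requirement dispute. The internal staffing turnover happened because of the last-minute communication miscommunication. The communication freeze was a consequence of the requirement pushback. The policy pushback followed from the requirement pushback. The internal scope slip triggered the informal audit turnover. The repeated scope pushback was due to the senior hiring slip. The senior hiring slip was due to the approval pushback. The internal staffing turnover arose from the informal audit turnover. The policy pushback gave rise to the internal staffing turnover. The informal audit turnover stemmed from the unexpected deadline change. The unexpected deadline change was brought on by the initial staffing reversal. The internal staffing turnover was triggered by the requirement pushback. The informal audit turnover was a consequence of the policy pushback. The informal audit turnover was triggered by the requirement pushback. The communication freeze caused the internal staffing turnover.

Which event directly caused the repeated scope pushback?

Upstream contributors include the cross-team requirement dispute, the approval pushback, but only the senior hiring slip feeds directly into the repeated scope pushback.

the senior hiring slip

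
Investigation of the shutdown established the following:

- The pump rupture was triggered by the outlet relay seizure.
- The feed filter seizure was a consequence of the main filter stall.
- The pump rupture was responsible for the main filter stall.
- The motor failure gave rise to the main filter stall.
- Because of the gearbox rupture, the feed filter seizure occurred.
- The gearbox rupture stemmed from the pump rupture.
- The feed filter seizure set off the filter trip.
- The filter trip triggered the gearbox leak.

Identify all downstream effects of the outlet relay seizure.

the feed filter seizure, the filter trip, the gearbox leak, the gearbox rupture, the main filter stall, the pump rupture

Direct effects: the pump rupture.
2 steps out: the main filter stall, the gearbox rupture.
3 steps out: the feed filter seizure.
4 steps out: the filter trip.
5 steps out: the gearbox leak.
Not reachable from it: the motor failure.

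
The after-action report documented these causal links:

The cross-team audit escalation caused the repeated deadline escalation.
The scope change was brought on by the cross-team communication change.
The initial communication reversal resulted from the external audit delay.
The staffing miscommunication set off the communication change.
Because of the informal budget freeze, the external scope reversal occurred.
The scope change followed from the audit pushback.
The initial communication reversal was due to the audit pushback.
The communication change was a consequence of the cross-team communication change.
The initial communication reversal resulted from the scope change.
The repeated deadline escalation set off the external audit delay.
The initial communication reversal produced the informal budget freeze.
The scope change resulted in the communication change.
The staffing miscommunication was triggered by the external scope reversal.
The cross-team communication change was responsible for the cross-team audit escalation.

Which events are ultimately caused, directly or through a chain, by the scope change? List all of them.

the communication change, the external scope reversal, the informal budget freeze, the initial communication reversal, the staffing miscommunication

Direct effects: the initial communication reversal, the communication change.
2 steps out: the informal budget freeze.
3 steps out: the external scope reversal.
4 steps out: the staffing miscommunication.
Not reachable from it: the cross-team communication change, the cross-team audit escalation, the audit pushback, the repeated deadline escalation, the external audit delay.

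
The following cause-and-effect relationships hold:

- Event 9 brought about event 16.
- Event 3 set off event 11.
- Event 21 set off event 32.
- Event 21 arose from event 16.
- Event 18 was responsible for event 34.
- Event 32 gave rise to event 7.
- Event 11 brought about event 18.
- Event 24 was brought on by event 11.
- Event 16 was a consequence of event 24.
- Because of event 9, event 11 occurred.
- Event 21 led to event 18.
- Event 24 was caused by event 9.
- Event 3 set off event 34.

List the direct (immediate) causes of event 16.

Upstream contributors include event 3, event 11, but only event 24, event 9 feed directly into event 16.

event 24, event 9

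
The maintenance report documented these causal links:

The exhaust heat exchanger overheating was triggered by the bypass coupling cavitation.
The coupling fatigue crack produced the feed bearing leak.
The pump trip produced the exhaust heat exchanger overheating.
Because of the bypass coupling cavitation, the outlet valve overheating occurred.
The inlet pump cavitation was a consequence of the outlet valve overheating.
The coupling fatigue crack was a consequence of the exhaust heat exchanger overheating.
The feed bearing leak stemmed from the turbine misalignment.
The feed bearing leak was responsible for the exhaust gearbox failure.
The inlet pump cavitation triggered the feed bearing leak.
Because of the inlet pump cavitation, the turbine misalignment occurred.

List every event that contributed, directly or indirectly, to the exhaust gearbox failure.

the bypass coupling cavitation, the coupling fatigue crack, the exhaust heat exchanger overheating, the feed bearing leak, the inlet pump cavitation, the outlet valve overheating, the pump trip, the turbine misalignment

Immediate cause of the exhaust gearbox failure: the feed bearing leak.
Further upstream: the bypass coupling cavitation, the outlet valve overheating, the inlet pump cavitation, the exhaust heat exchanger overheating, the coupling fatigue crack, the turbine misalignment, the pump trip.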